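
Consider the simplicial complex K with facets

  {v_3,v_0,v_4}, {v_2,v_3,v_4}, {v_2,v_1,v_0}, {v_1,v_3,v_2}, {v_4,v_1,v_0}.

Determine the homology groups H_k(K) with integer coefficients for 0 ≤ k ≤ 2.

H_0 ≅ Z,  H_1 ≅ Z,  H_2 = 0.

Take the total order v_0 < v_1 < v_2 < v_3 < v_4 on the vertex set. Then K (dimension 2) consists of the simplices:

  0-simplices (5): [v_0], [v_1], [v_2], [v_3], [v_4]
  1-simplices (10): [v_0,v_1], [v_0,v_2], [v_0,v_3], [v_0,v_4], [v_1,v_2], [v_1,v_3], [v_1,v_4], [v_2,v_3], [v_2,v_4], [v_3,v_4]
  2-simplices (5): [v_0,v_1,v_2], [v_0,v_1,v_4], [v_0,v_3,v_4], [v_1,v_2,v_3], [v_2,v_3,v_4]

Hence C_0 ≅ Z^5, C_1 ≅ Z^10, C_2 ≅ Z^5.

Boundary ∂_1: C_1 → C_0 maps an edge to its endpoints' difference, ∂[p,q] = q − p. For instance
  ∂[v_0,v_1] = [v_1] − [v_0].
The 5×10 boundary matrix has rank 4 and Smith normal form diag(1,1,1,1).

Boundary ∂_2: C_2 → C_1 maps a triangle to the signed sum of its edges. For instance
  ∂[v_0,v_3,v_4] = [v_3,v_4] − [v_0,v_4] + [v_0,v_3],
  ∂[v_0,v_1,v_4] = [v_1,v_4] − [v_0,v_4] + [v_0,v_1].
The 10×5 boundary matrix has rank 5 and Smith normal form diag(1,1,1,1,1).

Computing H_k = (kernel of ∂_k) / (image of ∂_{k+1}):

  H_0: rank C_0 − rank ∂_1 = 5 − 4 = 1, and the invariant factors of ∂_1 are all 1, so H_0 ≅ Z.
  H_1: rank ker ∂_1 − rank ∂_2 = (10 − 4) − 5 = 1, and the invariant factors of ∂_2 are all 1, so H_1 ≅ Z.
  H_2: rank ker ∂_2 − rank ∂_3 = (5 − 5) − 0 = 0, and there is no ∂_3, so H_2 ≅ 0.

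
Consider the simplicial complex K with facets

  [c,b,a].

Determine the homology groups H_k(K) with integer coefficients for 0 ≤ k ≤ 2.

Fix the vertex order a < b < c and write every simplex with vertices in increasing order. Then dim K = 2 and the simplices of K are:

  0-simplices (3): a, b, c
  1-simplices (3): ab, ac, bc
  2-simplices (1): abc

so the chain groups are C_0 ≅ Z^3, C_1 ≅ Z^3, C_2 ≅ Z^1.

Boundary ∂_1: C_1 → C_0 is given by ∂[p,q] = [q] − [p]. For instance
  ∂ab = b − a.
The 3×3 boundary matrix has rank 2 and Smith normal form diag(1,1).

The boundary map ∂_2: C_2 → C_1 maps a triangle to the signed sum of its edges. For instance
  ∂abc = bc − ac + ab.
The resulting 3×1 matrix has rank 1, and its Smith normal form has invariant factors (1).

From H_k ≅ ker(∂_k) / im(∂_{k+1}) we obtain:

  H_0: rank C_0 − rank ∂_1 = 3 − 2 = 1, and the invariant factors of ∂_1 are all 1, so H_0 ≅ Z.
  H_1: rank ker ∂_1 − rank ∂_2 = (3 − 2) − 1 = 0, and the invariant factors of ∂_2 are all 1, so H_1 ≅ 0.
  H_2: rank ker ∂_2 − rank ∂_3 = (1 − 1) − 0 = 0, and there is no ∂_3, so H_2 ≅ 0.

As a check, the Euler characteristic is 3 − 3 + 1 = 1, which agrees with 1 − 0 + 0 = 1.
(K is a triangulation of the 2-simplex.)

H_0 = Z,  H_1 = 0,  H_2 = 0.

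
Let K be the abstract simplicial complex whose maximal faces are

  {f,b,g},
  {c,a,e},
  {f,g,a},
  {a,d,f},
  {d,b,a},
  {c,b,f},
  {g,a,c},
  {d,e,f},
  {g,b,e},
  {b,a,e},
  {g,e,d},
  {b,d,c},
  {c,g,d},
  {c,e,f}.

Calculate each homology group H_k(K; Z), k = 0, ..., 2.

H_0 = Z,  H_1 = Z^2,  H_2 = Z.

Order the vertices as a < b < c < d < e < f < g. Listing each simplex with vertices in this order, K has dimension 2 with simplices:

  0-simplices (7): a, b, c, d, e, f, g
  1-simplices (21): ab, ac, ad, ae, af, ag, bc, bd, be, bf, bg, cd, ce, cf, cg, de, df, dg, ef, eg, fg
  2-simplices (14): abd, abe, ace, acg, adf, afg, bcd, bcf, beg, bfg, cdg, cef, def, deg

so the chain groups are C_0 ≅ Z^7, C_1 ≅ Z^21, C_2 ≅ Z^14.

The boundary map ∂_1: C_1 → C_0 maps an edge to its endpoints' difference, ∂[p,q] = q − p. For instance
  ∂ab = b − a.
As a 7×21 matrix over Z this has rank 6, with invariant factors (1,1,1,1,1,1).

The boundary map ∂_2: C_2 → C_1 sends each 2-simplex [p,q,r] to [q,r] − [p,r] + [p,q]. For instance
  ∂ace = ce − ae + ac,
  ∂def = ef − df + de.
This gives a 21×14 integer matrix of rank 13; reducing to Smith normal form yields diagonal entries (1,1,1,1,1,1,1,1,1,1,1,1,1).

From H_k ≅ ker(∂_k) / im(∂_{k+1}) we obtain:

  H_0: rank C_0 − rank ∂_1 = 7 − 6 = 1, and the invariant factors of ∂_1 are all 1, so H_0 ≅ Z.
  H_1: rank ker ∂_1 − rank ∂_2 = (21 − 6) − 13 = 2, and the invariant factors of ∂_2 are all 1, so H_1 ≅ Z^2.
  H_2: rank ker ∂_2 − rank ∂_3 = (14 − 13) − 0 = 1, and there is no ∂_3, so H_2 ≅ Z.

As a check, the Euler characteristic is 7 − 21 + 14 = 0, which agrees with 1 − 2 + 1 = 0.
(K is a triangulation of the torus T^2.)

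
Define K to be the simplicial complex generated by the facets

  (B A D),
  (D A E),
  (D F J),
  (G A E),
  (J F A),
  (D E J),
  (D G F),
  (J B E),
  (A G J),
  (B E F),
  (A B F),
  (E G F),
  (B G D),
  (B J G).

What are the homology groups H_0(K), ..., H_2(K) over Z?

We work with the vertex ordering A < B < D < E < F < G < J. The simplices of K, each written with vertices in increasing order, are:

  0-simplices (7): A, B, D, E, F, G, J
  1-simplices (21): AB, AD, AE, AF, AG, AJ, BD, BE, BF, BG, BJ, DE, DF, DG, DJ, EF, EG, EJ, FG, FJ, GJ
  2-simplices (14): ABD, ABF, ADE, AEG, AFJ, AGJ, BDG, BEF, BEJ, BGJ, DEJ, DFG, DFJ, EFG

giving chain groups C_0 ≅ Z^7, C_1 ≅ Z^21, C_2 ≅ Z^14.

∂_1: C_1 → C_0 sends each edge [p,q] (with p < q) to q − p.
As a 7×21 matrix over Z this has rank 6, with invariant factors (1,1,1,1,1,1).

Boundary ∂_2: C_2 → C_1 sends each 2-simplex [p,q,r] to [q,r] − [p,r] + [p,q]. For instance
  ∂BGJ = GJ − BJ + BG,
  ∂AEG = EG − AG + AE.
This gives a 21×14 integer matrix of rank 13; reducing to Smith normal form yields diagonal entries (1,1,1,1,1,1,1,1,1,1,1,1,1).

From H_k ≅ ker(∂_k) / im(∂_{k+1}) we obtain:

  H_0: rank C_0 − rank ∂_1 = 7 − 6 = 1, and the invariant factors of ∂_1 are all 1, so H_0 = Z.
  H_1: rank ker ∂_1 − rank ∂_2 = (21 − 6) − 13 = 2, and the invariant factors of ∂_2 are all 1, so H_1 = Z^2.
  H_2: rank ker ∂_2 − rank ∂_3 = (14 − 13) − 0 = 1, and there is no ∂_3, so H_2 = Z.

H_0 ≅ Z,  H_1 ≅ Z^2,  H_2 ≅ Z.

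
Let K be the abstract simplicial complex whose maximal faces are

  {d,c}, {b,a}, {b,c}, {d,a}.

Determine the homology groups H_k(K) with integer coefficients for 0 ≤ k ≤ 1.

Order the vertices as a < b < c < d. Listing each simplex with vertices in this order, K has dimension 1 with simplices:

  0-simplices (4): a, b, c, d
  1-simplices (4): ab, ad, bc, cd

giving chain groups C_0 ≅ Z^4, C_1 ≅ Z^4.

Boundary ∂_1: C_1 → C_0 is given by ∂[p,q] = [q] − [p]. For instance
  ∂ab = b − a.
As a 4×4 matrix over Z this has rank 3, with invariant factors (1,1,1).

Reading off H_k = ker ∂_k / im ∂_{k+1}:

  H_0: rank C_0 − rank ∂_1 = 4 − 3 = 1, and the invariant factors of ∂_1 are all 1, so H_0 = Z.
  H_1: rank ker ∂_1 − rank ∂_2 = (4 − 3) − 0 = 1, and there is no ∂_2, so H_1 = Z.

H_0 = Z,  H_1 = Z.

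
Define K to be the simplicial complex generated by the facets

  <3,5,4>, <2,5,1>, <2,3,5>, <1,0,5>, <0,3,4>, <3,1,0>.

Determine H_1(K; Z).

H_1 = Z.

Order the vertices as 0 < 1 < 2 < 3 < 4 < 5. Listing each simplex with vertices in this order, K has dimension 2 with simplices:

  0-simplices (6): [0], [1], [2], [3], [4], [5]
  1-simplices (12): [0,1], [0,3], [0,4], [0,5], [1,2], [1,3], [1,5], [2,3], [2,5], [3,4], [3,5], [4,5]
  2-simplices (6): [0,1,3], [0,1,5], [0,3,4], [1,2,5], [2,3,5], [3,4,5]

Hence C_0 ≅ Z^6, C_1 ≅ Z^12, C_2 ≅ Z^6.

Boundary ∂_1: C_1 → C_0 sends each edge [p,q] (with p < q) to q − p. For instance
  ∂[0,3] = [3] − [0].
As a 6×12 matrix over Z this has rank 5, with invariant factors (1,1,1,1,1).

The boundary map ∂_2: C_2 → C_1 sends each 2-simplex [p,q,r] to [q,r] − [p,r] + [p,q]. For instance
  ∂[1,2,5] = [2,5] − [1,5] + [1,2],
  ∂[3,4,5] = [4,5] − [3,5] + [3,4].
As a 12×6 matrix over Z this has rank 6, with invariant factors (1,1,1,1,1,1).

Computing H_k = (kernel of ∂_k) / (image of ∂_{k+1}):

  H_1: rank ker ∂_1 − rank ∂_2 = (12 − 5) − 6 = 1, and the invariant factors of ∂_2 are all 1, so H_1 = Z.

(K is a triangulation of the cylinder S^1 x I.)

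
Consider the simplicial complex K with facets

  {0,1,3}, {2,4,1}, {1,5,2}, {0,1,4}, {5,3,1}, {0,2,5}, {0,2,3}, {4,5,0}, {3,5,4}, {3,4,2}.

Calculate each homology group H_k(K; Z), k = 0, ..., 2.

H_0 = Z,  H_1 = Z_2,  H_2 = 0.

Take the total order 0 < 1 < 2 < 3 < 4 < 5 on the vertex set. Then K (dimension 2) consists of the simplices:

  0-simplices (6): [0], [1], [2], [3], [4], [5]
  1-simplices (15): [0,1], [0,2], [0,3], [0,4], [0,5], [1,2], [1,3], [1,4], [1,5], [2,3], [2,4], [2,5], [3,4], [3,5], [4,5]
  2-simplices (10): [0,1,3], [0,1,4], [0,2,3], [0,2,5], [0,4,5], [1,2,4], [1,2,5], [1,3,5], [2,3,4], [3,4,5]

Hence C_0 ≅ Z^6, C_1 ≅ Z^15, C_2 ≅ Z^10.

The boundary map ∂_1: C_1 → C_0 is given by ∂[p,q] = [q] − [p]. For instance
  ∂[1,2] = [2] − [1].
The resulting 6×15 matrix has rank 5, and its Smith normal form has invariant factors (1,1,1,1,1).

Boundary ∂_2: C_2 → C_1 sends each 2-simplex [p,q,r] to [q,r] − [p,r] + [p,q]. For instance
  ∂[0,1,3] = [1,3] − [0,3] + [0,1],
  ∂[1,3,5] = [3,5] − [1,5] + [1,3].
The resulting 15×10 matrix has rank 10, and its Smith normal form has invariant factors (1,1,1,1,1,1,1,1,1,2).

Now H_k = ker ∂_k / im ∂_{k+1}, so:

  H_0: rank C_0 − rank ∂_1 = 6 − 5 = 1, and the invariant factors of ∂_1 are all 1, so H_0 = Z.
  H_1: rank ker ∂_1 − rank ∂_2 = (15 − 5) − 10 = 0, and ∂_2 has invariant factor 2 > 1, so H_1 = Z_2.
  H_2: rank ker ∂_2 − rank ∂_3 = (10 − 10) − 0 = 0, and there is no ∂_3, so H_2 = 0.

(K is a triangulation of the real projective plane RP^2.)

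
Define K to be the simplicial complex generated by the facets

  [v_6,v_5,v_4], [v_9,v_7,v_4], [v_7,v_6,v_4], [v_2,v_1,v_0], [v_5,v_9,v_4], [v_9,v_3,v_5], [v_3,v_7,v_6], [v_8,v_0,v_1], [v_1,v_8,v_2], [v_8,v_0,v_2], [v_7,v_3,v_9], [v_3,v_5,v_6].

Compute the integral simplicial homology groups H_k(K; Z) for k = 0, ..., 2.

Order the vertices as v_0 < v_1 < v_2 < v_3 < v_4 < v_5 < v_6 < v_7 < v_8 < v_9. Listing each simplex with vertices in this order, K has dimension 2 with simplices:

  0-simplices (10): [v_0], [v_1], [v_2], [v_3], [v_4], [v_5], [v_6], [v_7], [v_8], [v_9]
  1-simplices (18): (18 of them)
  2-simplices (12): (12 of them)

giving chain groups C_0 ≅ Z^10, C_1 ≅ Z^18, C_2 ≅ Z^12.

Boundary ∂_1: C_1 → C_0 maps an edge to its endpoints' difference, ∂[p,q] = q − p. For instance
  ∂[v_6,v_7] = [v_7] − [v_6].
The 10×18 boundary matrix has rank 8 and Smith normal form diag(1,1,1,1,1,1,1,1).

The boundary map ∂_2: C_2 → C_1 maps a triangle to the signed sum of its edges. For instance
  ∂[v_4,v_5,v_9] = [v_5,v_9] − [v_4,v_9] + [v_4,v_5],
  ∂[v_4,v_5,v_6] = [v_5,v_6] − [v_4,v_6] + [v_4,v_5].
This gives a 18×12 integer matrix of rank 10; reducing to Smith normal form yields diagonal entries (1,1,1,1,1,1,1,1,1,1).

Computing H_k = (kernel of ∂_k) / (image of ∂_{k+1}):

  H_0: rank C_0 − rank ∂_1 = 10 − 8 = 2, and the invariant factors of ∂_1 are all 1, so H_0 ≅ Z^2.
  H_1: rank ker ∂_1 − rank ∂_2 = (18 − 8) − 10 = 0, and the invariant factors of ∂_2 are all 1, so H_1 ≅ 0.
  H_2: rank ker ∂_2 − rank ∂_3 = (12 − 10) − 0 = 2, and there is no ∂_3, so H_2 ≅ Z^2.

As a check, the Euler characteristic is 10 − 18 + 12 = 4, which agrees with 2 − 0 + 2 = 4.

H_0 ≅ Z^2,  H_1 = 0,  H_2 ≅ Z^2.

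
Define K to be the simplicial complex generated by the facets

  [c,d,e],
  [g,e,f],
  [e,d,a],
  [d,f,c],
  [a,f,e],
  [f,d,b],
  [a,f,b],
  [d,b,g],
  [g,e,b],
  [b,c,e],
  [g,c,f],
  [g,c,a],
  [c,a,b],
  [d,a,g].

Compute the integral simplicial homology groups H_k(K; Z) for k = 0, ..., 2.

H_0 = Z,  H_1 = Z^2,  H_2 = Z.

Take the total order a < b < c < d < e < f < g on the vertex set. Then K (dimension 2) consists of the simplices:

  0-simplices (7): a, b, c, d, e, f, g
  1-simplices (21): ab, ac, ad, ae, af, ag, bc, bd, be, bf, bg, cd, ce, cf, cg, de, df, dg, ef, eg, fg
  2-simplices (14): abc, abf, acg, ade, adg, aef, bce, bdf, bdg, beg, cde, cdf, cfg, efg

so the chain groups are C_0 ≅ Z^7, C_1 ≅ Z^21, C_2 ≅ Z^14.

The boundary map ∂_1: C_1 → C_0 sends each edge [p,q] (with p < q) to q − p. For instance
  ∂af = f − a.
This gives a 7×21 integer matrix of rank 6; reducing to Smith normal form yields diagonal entries (1,1,1,1,1,1).

Boundary ∂_2: C_2 → C_1 acts by ∂[p,q,r] = [q,r] − [p,r] + [p,q]. For instance
  ∂ade = de − ae + ad,
  ∂beg = eg − bg + be.
The 21×14 boundary matrix has rank 13 and Smith normal form diag(1,1,1,1,1,1,1,1,1,1,1,1,1).

Reading off H_k = ker ∂_k / im ∂_{k+1}:

  H_0: rank C_0 − rank ∂_1 = 7 − 6 = 1, and the invariant factors of ∂_1 are all 1, so H_0 ≅ Z.
  H_1: rank ker ∂_1 − rank ∂_2 = (21 − 6) − 13 = 2, and the invariant factors of ∂_2 are all 1, so H_1 ≅ Z^2.
  H_2: rank ker ∂_2 − rank ∂_3 = (14 − 13) − 0 = 1, and there is no ∂_3, so H_2 ≅ Z.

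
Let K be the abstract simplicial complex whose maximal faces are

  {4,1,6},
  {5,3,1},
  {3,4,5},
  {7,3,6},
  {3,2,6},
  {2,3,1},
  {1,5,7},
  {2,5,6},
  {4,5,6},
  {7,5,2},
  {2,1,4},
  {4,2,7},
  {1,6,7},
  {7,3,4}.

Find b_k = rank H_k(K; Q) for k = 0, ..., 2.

b_0 = 1, b_1 = 2, b_2 = 1.

Take the total order 1 < 2 < 3 < 4 < 5 < 6 < 7 on the vertex set. Then K (dimension 2) consists of the simplices:

  0-simplices (7): [1], [2], [3], [4], [5], [6], [7]
  1-simplices (21): [1,2], [1,3], [1,4], [1,5], [1,6], [1,7], [2,3], [2,4], [2,5], [2,6], [2,7], [3,4], [3,5], [3,6], [3,7], [4,5], [4,6], [4,7], [5,6], [5,7], [6,7]
  2-simplices (14): [1,2,3], [1,2,4], [1,3,5], [1,4,6], [1,5,7], [1,6,7], [2,3,6], [2,4,7], [2,5,6], [2,5,7], [3,4,5], [3,4,7], [3,6,7], [4,5,6]

Hence C_0 ≅ Z^7, C_1 ≅ Z^21, C_2 ≅ Z^14.

The boundary map ∂_1: C_1 → C_0 maps an edge to its endpoints' difference, ∂[p,q] = q − p. For instance
  ∂[1,4] = [4] − [1].
The resulting 7×21 matrix has rank 6, and its Smith normal form has invariant factors (1,1,1,1,1,1).

The boundary map ∂_2: C_2 → C_1 sends each 2-simplex [p,q,r] to [q,r] − [p,r] + [p,q]. For instance
  ∂[3,4,7] = [4,7] − [3,7] + [3,4],
  ∂[3,6,7] = [6,7] − [3,7] + [3,6].
The resulting 21×14 matrix has rank 13, and its Smith normal form has invariant factors (1,1,1,1,1,1,1,1,1,1,1,1,1).

Now H_k = ker ∂_k / im ∂_{k+1}, so:

  H_0: rank C_0 − rank ∂_1 = 7 − 6 = 1, and the invariant factors of ∂_1 are all 1, so H_0 = Z.
  H_1: rank ker ∂_1 − rank ∂_2 = (21 − 6) − 13 = 2, and the invariant factors of ∂_2 are all 1, so H_1 = Z^2.
  H_2: rank ker ∂_2 − rank ∂_3 = (14 − 13) − 0 = 1, and there is no ∂_3, so H_2 = Z.

Hence the Betti numbers are b_0 = 1, b_1 = 2, b_2 = 1.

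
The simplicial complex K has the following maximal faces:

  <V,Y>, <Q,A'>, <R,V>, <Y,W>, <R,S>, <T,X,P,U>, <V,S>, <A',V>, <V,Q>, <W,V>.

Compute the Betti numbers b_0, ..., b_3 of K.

We work with the vertex ordering P < Q < R < S < T < U < V < W < X < Y < A'. The simplices of K, each written with vertices in increasing order, are:

  0-simplices (11): [P], [Q], [R], [S], [T], [U], [V], [W], [X], [Y], [A']
  1-simplices (15): [P,T], [P,U], [P,X], [Q,V], [Q,A'], [R,S], [R,V], [S,V], [T,U], [T,X], [U,X], [V,W], [V,Y], [V,A'], [W,Y]
  2-simplices (4): [P,T,U], [P,T,X], [P,U,X], [T,U,X]
  3-simplices (1): [P,T,U,X]

Hence C_0 ≅ Z^11, C_1 ≅ Z^15, C_2 ≅ Z^4, C_3 ≅ Z^1.

Boundary ∂_1: C_1 → C_0 is given by ∂[p,q] = [q] − [p]. For instance
  ∂[V,A'] = [A'] − [V].
As a 11×15 matrix over Z this has rank 9, with invariant factors (1,1,1,1,1,1,1,1,1).

The boundary map ∂_2: C_2 → C_1 acts by ∂[p,q,r] = [q,r] − [p,r] + [p,q]. For instance
  ∂[P,T,X] = [T,X] − [P,X] + [P,T],
  ∂[T,U,X] = [U,X] − [T,X] + [T,U].
As a 15×4 matrix over Z this has rank 3, with invariant factors (1,1,1).

∂_3: C_3 → C_2 sends each 3-simplex σ to the alternating sum Σ_i (−1)^i (σ with its i-th vertex removed). For instance
  ∂[P,T,U,X] = [T,U,X] − [P,U,X] + [P,T,X] − [P,T,U].
This gives a 4×1 integer matrix of rank 1; reducing to Smith normal form yields diagonal entries (1).

From H_k ≅ ker(∂_k) / im(∂_{k+1}) we obtain:

  H_0: rank C_0 − rank ∂_1 = 11 − 9 = 2, and the invariant factors of ∂_1 are all 1, so H_0 ≅ Z^2.
  H_1: rank ker ∂_1 − rank ∂_2 = (15 − 9) − 3 = 3, and the invariant factors of ∂_2 are all 1, so H_1 ≅ Z^3.
  H_2: rank ker ∂_2 − rank ∂_3 = (4 − 3) − 1 = 0, and the invariant factors of ∂_3 are all 1, so H_2 ≅ 0.
  H_3: rank ker ∂_3 − rank ∂_4 = (1 − 1) − 0 = 0, and there is no ∂_4, so H_3 ≅ 0.

Hence the Betti numbers are b_0 = 2, b_1 = 3, b_2 = 0, b_3 = 0.

b_0 = 2, b_1 = 3, b_2 = 0, b_3 = 0.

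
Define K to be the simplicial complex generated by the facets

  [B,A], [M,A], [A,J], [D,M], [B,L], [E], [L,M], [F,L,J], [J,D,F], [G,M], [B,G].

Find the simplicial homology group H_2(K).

Take the total order A < B < D < E < F < G < J < L < M on the vertex set. Then K (dimension 2) consists of the simplices:

  0-simplices (9): A, B, D, E, F, G, J, L, M
  1-simplices (13): AB, AJ, AM, BG, BL, DF, DJ, DM, FJ, FL, GM, JL, LM
  2-simplices (2): DFJ, FJL

so the chain groups are C_0 ≅ Z^9, C_1 ≅ Z^13, C_2 ≅ Z^2.

∂_1: C_1 → C_0 is given by ∂[p,q] = [q] − [p]. For instance
  ∂FJ = J − F.
The 9×13 boundary matrix has rank 7 and Smith normal form diag(1,1,1,1,1,1,1).

∂_2: C_2 → C_1 sends each 2-simplex [p,q,r] to [q,r] − [p,r] + [p,q]. For instance
  ∂FJL = JL − FL + FJ,
  ∂DFJ = FJ − DJ + DF.
This gives a 13×2 integer matrix of rank 2; reducing to Smith normal form yields diagonal entries (1,1).

Computing H_k = (kernel of ∂_k) / (image of ∂_{k+1}):

  H_2: rank ker ∂_2 − rank ∂_3 = (2 − 2) − 0 = 0, and there is no ∂_3, so H_2 ≅ 0.

H_2 ≅ 0.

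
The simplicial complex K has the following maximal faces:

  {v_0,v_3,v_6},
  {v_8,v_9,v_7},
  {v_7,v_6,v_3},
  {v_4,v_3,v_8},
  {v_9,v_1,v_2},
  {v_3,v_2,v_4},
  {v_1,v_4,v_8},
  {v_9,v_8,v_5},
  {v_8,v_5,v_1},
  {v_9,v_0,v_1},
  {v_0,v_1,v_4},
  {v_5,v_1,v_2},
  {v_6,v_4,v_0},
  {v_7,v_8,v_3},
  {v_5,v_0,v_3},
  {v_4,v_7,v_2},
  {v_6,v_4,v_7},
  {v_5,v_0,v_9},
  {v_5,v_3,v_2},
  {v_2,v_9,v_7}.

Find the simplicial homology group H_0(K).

H_0 ≅ Z.

Order the vertices as v_0 < v_1 < v_2 < v_3 < v_4 < v_5 < v_6 < v_7 < v_8 < v_9. Listing each simplex with vertices in this order, K has dimension 2 with simplices:

  0-simplices (10): [v_0], [v_1], [v_2], [v_3], [v_4], [v_5], [v_6], [v_7], [v_8], [v_9]
  1-simplices (30): (30 of them)
  2-simplices (20): (20 of them)

giving chain groups C_0 ≅ Z^10, C_1 ≅ Z^30, C_2 ≅ Z^20.

Boundary ∂_1: C_1 → C_0 is given by ∂[p,q] = [q] − [p]. For instance
  ∂[v_1,v_5] = [v_5] − [v_1].
This gives a 10×30 integer matrix of rank 9; reducing to Smith normal form yields diagonal entries (1,1,1,1,1,1,1,1,1).

The boundary map ∂_2: C_2 → C_1 sends each 2-simplex [p,q,r] to [q,r] − [p,r] + [p,q]. For instance
  ∂[v_1,v_2,v_5] = [v_2,v_5] − [v_1,v_5] + [v_1,v_2],
  ∂[v_5,v_8,v_9] = [v_8,v_9] − [v_5,v_9] + [v_5,v_8].
The resulting 30×20 matrix has rank 20, and its Smith normal form has invariant factors (1,1,1,1,1,1,1,1,1,1,1,1,1,1,1,1,1,1,1,2).

Reading off H_k = ker ∂_k / im ∂_{k+1}:

  H_0: rank C_0 − rank ∂_1 = 10 − 9 = 1, and the invariant factors of ∂_1 are all 1, so H_0 ≅ Z.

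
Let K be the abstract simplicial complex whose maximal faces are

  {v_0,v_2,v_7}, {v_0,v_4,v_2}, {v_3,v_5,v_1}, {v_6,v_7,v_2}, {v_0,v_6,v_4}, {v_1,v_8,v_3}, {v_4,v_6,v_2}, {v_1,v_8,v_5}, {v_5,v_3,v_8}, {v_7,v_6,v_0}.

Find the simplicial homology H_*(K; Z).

H_0 = Z^2,  H_1 = 0,  H_2 = Z^2.

Take the total order v_0 < v_1 < v_2 < v_3 < v_4 < v_5 < v_6 < v_7 < v_8 on the vertex set. Then K (dimension 2) consists of the simplices:

  0-simplices (9): [v_0], [v_1], [v_2], [v_3], [v_4], [v_5], [v_6], [v_7], [v_8]
  1-simplices (15): (15 of them)
  2-simplices (10): [v_0,v_2,v_4], [v_0,v_2,v_7], [v_0,v_4,v_6], [v_0,v_6,v_7], [v_1,v_3,v_5], [v_1,v_3,v_8], [v_1,v_5,v_8], [v_2,v_4,v_6], [v_2,v_6,v_7], [v_3,v_5,v_8]

giving chain groups C_0 ≅ Z^9, C_1 ≅ Z^15, C_2 ≅ Z^10.

∂_1: C_1 → C_0 maps an edge to its endpoints' difference, ∂[p,q] = q − p.
This gives a 9×15 integer matrix of rank 7; reducing to Smith normal form yields diagonal entries (1,1,1,1,1,1,1).

∂_2: C_2 → C_1 acts by ∂[p,q,r] = [q,r] − [p,r] + [p,q]. For instance
  ∂[v_0,v_6,v_7] = [v_6,v_7] − [v_0,v_7] + [v_0,v_6],
  ∂[v_2,v_4,v_6] = [v_4,v_6] − [v_2,v_6] + [v_2,v_4].
The resulting 15×10 matrix has rank 8, and its Smith normal form has invariant factors (1,1,1,1,1,1,1,1).

Computing H_k = (kernel of ∂_k) / (image of ∂_{k+1}):

  H_0: rank C_0 − rank ∂_1 = 9 − 7 = 2, and the invariant factors of ∂_1 are all 1, so H_0 = Z^2.
  H_1: rank ker ∂_1 − rank ∂_2 = (15 − 7) − 8 = 0, and the invariant factors of ∂_2 are all 1, so H_1 = 0.
  H_2: rank ker ∂_2 − rank ∂_3 = (10 − 8) − 0 = 2, and there is no ∂_3, so H_2 = Z^2.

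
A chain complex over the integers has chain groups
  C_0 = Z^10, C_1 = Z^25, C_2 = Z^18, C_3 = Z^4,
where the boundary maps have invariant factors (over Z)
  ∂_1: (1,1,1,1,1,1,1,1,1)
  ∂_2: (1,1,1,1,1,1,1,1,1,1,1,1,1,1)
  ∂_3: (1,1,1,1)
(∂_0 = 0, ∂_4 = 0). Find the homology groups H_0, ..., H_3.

H_0: b_0 = 10 − 0 − 9 = 1; torsion from ∂_1 factors > 1: none. So H_0 = Z.
H_1: b_1 = 25 − 9 − 14 = 2; torsion from ∂_2 factors > 1: none. So H_1 = Z^2.
H_2: b_2 = 18 − 14 − 4 = 0; torsion from ∂_3 factors > 1: none. So H_2 = 0.
H_3: b_3 = 4 − 4 − 0 = 0; torsion from ∂_4 factors > 1: none. So H_3 = 0.

H_0 = Z,  H_1 = Z^2,  H_2 = 0,  H_3 = 0.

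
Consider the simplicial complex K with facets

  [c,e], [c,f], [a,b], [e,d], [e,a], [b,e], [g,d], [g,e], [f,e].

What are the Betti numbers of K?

We work with the vertex ordering a < b < c < d < e < f < g. The simplices of K, each written with vertices in increasing order, are:

  0-simplices (7): a, b, c, d, e, f, g
  1-simplices (9): ab, ae, be, ce, cf, de, dg, ef, eg

giving chain groups C_0 ≅ Z^7, C_1 ≅ Z^9.

Boundary ∂_1: C_1 → C_0 maps an edge to its endpoints' difference, ∂[p,q] = q − p. For instance
  ∂de = e − d.
As a 7×9 matrix over Z this has rank 6, with invariant factors (1,1,1,1,1,1).

Computing H_k = (kernel of ∂_k) / (image of ∂_{k+1}):

  H_0: rank C_0 − rank ∂_1 = 7 − 6 = 1, and the invariant factors of ∂_1 are all 1, so H_0 ≅ Z.
  H_1: rank ker ∂_1 − rank ∂_2 = (9 − 6) − 0 = 3, and there is no ∂_2, so H_1 ≅ Z^3.

As a check, the Euler characteristic is 7 − 9 = -2, which agrees with 1 − 3 = -2.

Hence the Betti numbers are b_0 = 1, b_1 = 3.

b_0 = 1, b_1 = 3.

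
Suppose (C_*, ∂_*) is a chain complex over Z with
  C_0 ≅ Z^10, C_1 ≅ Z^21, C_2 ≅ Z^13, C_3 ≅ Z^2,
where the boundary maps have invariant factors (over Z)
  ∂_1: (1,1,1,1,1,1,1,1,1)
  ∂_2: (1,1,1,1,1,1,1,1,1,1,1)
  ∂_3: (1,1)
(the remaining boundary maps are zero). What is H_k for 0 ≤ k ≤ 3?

H_0: b_0 = 10 − 0 − 9 = 1; torsion from ∂_1 factors > 1: none. So H_0 = Z.
H_1: b_1 = 21 − 9 − 11 = 1; torsion from ∂_2 factors > 1: none. So H_1 = Z.
H_2: b_2 = 13 − 11 − 2 = 0; torsion from ∂_3 factors > 1: none. So H_2 = 0.
H_3: b_3 = 2 − 2 − 0 = 0; torsion from ∂_4 factors > 1: none. So H_3 = 0.

H_0 = Z,  H_1 = Z,  H_2 = 0,  H_3 = 0.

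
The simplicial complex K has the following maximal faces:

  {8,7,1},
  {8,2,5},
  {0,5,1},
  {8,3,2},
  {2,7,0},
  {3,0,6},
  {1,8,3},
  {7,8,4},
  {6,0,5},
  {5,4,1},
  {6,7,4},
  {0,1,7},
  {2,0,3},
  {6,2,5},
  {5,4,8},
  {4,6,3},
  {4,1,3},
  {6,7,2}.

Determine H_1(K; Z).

We work with the vertex ordering 0 < 1 < 2 < 3 < 4 < 5 < 6 < 7 < 8. The simplices of K, each written with vertices in increasing order, are:

  0-simplices (9): [0], [1], [2], [3], [4], [5], [6], [7], [8]
  1-simplices (27): (27 of them)
  2-simplices (18): [0,1,5], [0,1,7], [0,2,3], [0,2,7], [0,3,6], [0,5,6], [1,3,4], [1,3,8], [1,4,5], [1,7,8], [2,3,8], [2,5,6], [2,5,8], [2,6,7], [3,4,6], [4,5,8], [4,6,7], [4,7,8]

Hence C_0 ≅ Z^9, C_1 ≅ Z^27, C_2 ≅ Z^18.

The boundary map ∂_1: C_1 → C_0 maps an edge to its endpoints' difference, ∂[p,q] = q − p.
The resulting 9×27 matrix has rank 8, and its Smith normal form has invariant factors (1,1,1,1,1,1,1,1).

Boundary ∂_2: C_2 → C_1 acts by ∂[p,q,r] = [q,r] − [p,r] + [p,q]. For instance
  ∂[0,1,7] = [1,7] − [0,7] + [0,1],
  ∂[4,7,8] = [7,8] − [4,8] + [4,7].
The 27×18 boundary matrix has rank 18 and Smith normal form diag(1,1,1,1,1,1,1,1,1,1,1,1,1,1,1,1,1,2).

Computing H_k = (kernel of ∂_k) / (image of ∂_{k+1}):

  H_1: rank ker ∂_1 − rank ∂_2 = (27 − 8) − 18 = 1, and ∂_2 has invariant factor 2 > 1, so H_1 ≅ Z ⊕ Z/2Z.

(K is a triangulation of the Klein bottle.)

H_1 = Z ⊕ Z/2Z.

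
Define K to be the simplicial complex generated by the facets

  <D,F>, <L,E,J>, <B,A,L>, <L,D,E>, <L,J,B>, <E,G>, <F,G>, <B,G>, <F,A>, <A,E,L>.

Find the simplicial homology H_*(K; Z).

H_0 = Z,  H_1 = Z^3,  H_2 = 0.

K has 8 vertices, 15 edges, 5 triangles.
rank ∂_0 = 0, rank ∂_1 = 7 ⇒ b_0 = 8 − 0 − 7 = 1; all invariant factors of ∂_1 are 1 so no torsion. So H_0 ≅ Z.
rank ∂_1 = 7, rank ∂_2 = 5 ⇒ b_1 = 15 − 7 − 5 = 3; all invariant factors of ∂_2 are 1 so no torsion. So H_1 ≅ Z^3.
rank ∂_2 = 5, rank ∂_3 = 0 ⇒ b_2 = 5 − 5 − 0 = 0. So H_2 ≅ 0.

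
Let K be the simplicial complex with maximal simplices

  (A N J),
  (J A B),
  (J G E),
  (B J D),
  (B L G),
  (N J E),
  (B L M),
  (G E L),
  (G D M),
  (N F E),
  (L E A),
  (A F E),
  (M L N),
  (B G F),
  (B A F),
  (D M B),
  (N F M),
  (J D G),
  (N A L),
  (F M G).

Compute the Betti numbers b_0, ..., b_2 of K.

K has 10 vertices, 30 edges, 20 triangles.
rank ∂_0 = 0, rank ∂_1 = 9 ⇒ b_0 = 10 − 0 − 9 = 1; all invariant factors of ∂_1 are 1 so no torsion. So H_0 = Z.
rank ∂_1 = 9, rank ∂_2 = 20 ⇒ b_1 = 30 − 9 − 20 = 1; ∂_2 has invariant factor(s) [2] giving torsion. So H_1 = Z ⊕ Z/2.
rank ∂_2 = 20, rank ∂_3 = 0 ⇒ b_2 = 20 − 20 − 0 = 0. So H_2 = 0.

b_0 = 1, b_1 = 1, b_2 = 0.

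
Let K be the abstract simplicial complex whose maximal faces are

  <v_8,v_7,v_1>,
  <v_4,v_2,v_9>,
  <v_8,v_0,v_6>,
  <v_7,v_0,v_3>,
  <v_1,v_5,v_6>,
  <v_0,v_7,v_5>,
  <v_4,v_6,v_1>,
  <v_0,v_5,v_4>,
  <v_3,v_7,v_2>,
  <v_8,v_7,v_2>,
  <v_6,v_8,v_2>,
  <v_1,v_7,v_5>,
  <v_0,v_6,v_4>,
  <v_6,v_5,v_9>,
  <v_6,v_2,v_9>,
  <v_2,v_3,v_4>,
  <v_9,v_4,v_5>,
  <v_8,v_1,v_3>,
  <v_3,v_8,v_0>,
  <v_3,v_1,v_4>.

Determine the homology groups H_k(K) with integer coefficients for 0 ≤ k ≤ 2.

K has 10 vertices, 30 edges, 20 triangles.
rank ∂_0 = 0, rank ∂_1 = 9 ⇒ b_0 = 10 − 0 − 9 = 1; all invariant factors of ∂_1 are 1 so no torsion. So H_0 = Z.
rank ∂_1 = 9, rank ∂_2 = 20 ⇒ b_1 = 30 − 9 − 20 = 1; ∂_2 has invariant factor(s) [2] giving torsion. So H_1 = Z ⊕ Z_2.
rank ∂_2 = 20, rank ∂_3 = 0 ⇒ b_2 = 20 − 20 − 0 = 0. So H_2 = 0.

H_0 ≅ Z,  H_1 ≅ Z ⊕ Z_2,  H_2 = 0.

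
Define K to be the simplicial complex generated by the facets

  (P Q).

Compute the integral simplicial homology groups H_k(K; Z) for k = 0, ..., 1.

Order the vertices as P < Q. Listing each simplex with vertices in this order, K has dimension 1 with simplices:

  0-simplices (2): P, Q
  1-simplices (1): PQ

giving chain groups C_0 ≅ Z^2, C_1 ≅ Z^1.

Boundary ∂_1: C_1 → C_0 maps an edge to its endpoints' difference, ∂[p,q] = q − p.
As a 2×1 matrix over Z this has rank 1, with invariant factors (1).

Now H_k = ker ∂_k / im ∂_{k+1}, so:

  H_0: rank C_0 − rank ∂_1 = 2 − 1 = 1, and the invariant factors of ∂_1 are all 1, so H_0 = Z.
  H_1: rank ker ∂_1 − rank ∂_2 = (1 − 1) − 0 = 0, and there is no ∂_2, so H_1 = 0.

H_0 = Z,  H_1 = 0.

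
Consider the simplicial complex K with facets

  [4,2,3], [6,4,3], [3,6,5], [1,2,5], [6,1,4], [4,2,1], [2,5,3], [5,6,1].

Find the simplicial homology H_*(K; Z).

Take the total order 1 < 2 < 3 < 4 < 5 < 6 on the vertex set. Then K (dimension 2) consists of the simplices:

  0-simplices (6): [1], [2], [3], [4], [5], [6]
  1-simplices (12): [1,2], [1,4], [1,5], [1,6], [2,3], [2,4], [2,5], [3,4], [3,5], [3,6], [4,6], [5,6]
  2-simplices (8): [1,2,4], [1,2,5], [1,4,6], [1,5,6], [2,3,4], [2,3,5], [3,4,6], [3,5,6]

Hence C_0 ≅ Z^6, C_1 ≅ Z^12, C_2 ≅ Z^8.

∂_1: C_1 → C_0 sends each edge [p,q] (with p < q) to q − p. For instance
  ∂[3,4] = [4] − [3].
This gives a 6×12 integer matrix of rank 5; reducing to Smith normal form yields diagonal entries (1,1,1,1,1).

∂_2: C_2 → C_1 acts by ∂[p,q,r] = [q,r] − [p,r] + [p,q]. For instance
  ∂[1,5,6] = [5,6] − [1,6] + [1,5],
  ∂[3,4,6] = [4,6] − [3,6] + [3,4].
As a 12×8 matrix over Z this has rank 7, with invariant factors (1,1,1,1,1,1,1).

Reading off H_k = ker ∂_k / im ∂_{k+1}:

  H_0: rank C_0 − rank ∂_1 = 6 − 5 = 1, and the invariant factors of ∂_1 are all 1, so H_0 ≅ Z.
  H_1: rank ker ∂_1 − rank ∂_2 = (12 − 5) − 7 = 0, and the invariant factors of ∂_2 are all 1, so H_1 ≅ 0.
  H_2: rank ker ∂_2 − rank ∂_3 = (8 − 7) − 0 = 1, and there is no ∂_3, so H_2 ≅ Z.

(K is a triangulation of the 2-sphere S^2.)

H_0 = Z,  H_1 = 0,  H_2 = Z.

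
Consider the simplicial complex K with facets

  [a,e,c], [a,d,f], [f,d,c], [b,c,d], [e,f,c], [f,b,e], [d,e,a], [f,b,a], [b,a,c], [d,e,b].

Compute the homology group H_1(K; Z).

Fix the vertex order a < b < c < d < e < f and write every simplex with vertices in increasing order. Then dim K = 2 and the simplices of K are:

  0-simplices (6): a, b, c, d, e, f
  1-simplices (15): ab, ac, ad, ae, af, bc, bd, be, bf, cd, ce, cf, de, df, ef
  2-simplices (10): abc, abf, ace, ade, adf, bcd, bde, bef, cdf, cef

Hence C_0 ≅ Z^6, C_1 ≅ Z^15, C_2 ≅ Z^10.

∂_1: C_1 → C_0 sends each edge [p,q] (with p < q) to q − p. For instance
  ∂bf = f − b.
The resulting 6×15 matrix has rank 5, and its Smith normal form has invariant factors (1,1,1,1,1).

Boundary ∂_2: C_2 → C_1 acts by ∂[p,q,r] = [q,r] − [p,r] + [p,q]. For instance
  ∂bef = ef − bf + be,
  ∂ace = ce − ae + ac.
As a 15×10 matrix over Z this has rank 10, with invariant factors (1,1,1,1,1,1,1,1,1,2).

From H_k ≅ ker(∂_k) / im(∂_{k+1}) we obtain:

  H_1: rank ker ∂_1 − rank ∂_2 = (15 − 5) − 10 = 0, and ∂_2 has invariant factor 2 > 1, so H_1 ≅ Z_2.

(K is a triangulation of the real projective plane RP^2.)

H_1 = Z_2.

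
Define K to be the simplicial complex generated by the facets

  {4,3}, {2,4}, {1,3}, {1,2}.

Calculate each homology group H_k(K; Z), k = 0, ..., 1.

Fix the vertex order 1 < 2 < 3 < 4 and write every simplex with vertices in increasing order. Then dim K = 1 and the simplices of K are:

  0-simplices (4): [1], [2], [3], [4]
  1-simplices (4): [1,2], [1,3], [2,4], [3,4]

Hence C_0 ≅ Z^4, C_1 ≅ Z^4.

∂_1: C_1 → C_0 is given by ∂[p,q] = [q] − [p].
As a 4×4 matrix over Z this has rank 3, with invariant factors (1,1,1).

Computing H_k = (kernel of ∂_k) / (image of ∂_{k+1}):

  H_0: rank C_0 − rank ∂_1 = 4 − 3 = 1, and the invariant factors of ∂_1 are all 1, so H_0 ≅ Z.
  H_1: rank ker ∂_1 − rank ∂_2 = (4 − 3) − 0 = 1, and there is no ∂_2, so H_1 ≅ Z.

As a check, the Euler characteristic is 4 − 4 = 0, which agrees with 1 − 1 = 0.

H_0 = Z,  H_1 = Z.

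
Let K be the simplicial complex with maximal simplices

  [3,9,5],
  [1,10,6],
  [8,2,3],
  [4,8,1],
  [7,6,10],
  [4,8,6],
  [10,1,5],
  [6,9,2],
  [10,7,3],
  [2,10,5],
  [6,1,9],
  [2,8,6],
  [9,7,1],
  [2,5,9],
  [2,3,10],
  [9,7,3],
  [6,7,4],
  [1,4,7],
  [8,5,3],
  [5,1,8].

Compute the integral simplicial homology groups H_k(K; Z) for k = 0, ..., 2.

H_0 = Z,  H_1 = Z ⊕ Z/2,  H_2 = 0.

Fix the vertex order 1 < 2 < 3 < 4 < 5 < 6 < 7 < 8 < 9 < 10 and write every simplex with vertices in increasing order. Then dim K = 2 and the simplices of K are:

  0-simplices (10): [1], [2], [3], [4], [5], [6], [7], [8], [9], [10]
  1-simplices (30): (30 of them)
  2-simplices (20): (20 of them)

so the chain groups are C_0 ≅ Z^10, C_1 ≅ Z^30, C_2 ≅ Z^20.

∂_1: C_1 → C_0 is given by ∂[p,q] = [q] − [p]. For instance
  ∂[3,10] = [10] − [3].
The resulting 10×30 matrix has rank 9, and its Smith normal form has invariant factors (1,1,1,1,1,1,1,1,1).

∂_2: C_2 → C_1 sends each 2-simplex [p,q,r] to [q,r] − [p,r] + [p,q]. For instance
  ∂[1,7,9] = [7,9] − [1,9] + [1,7],
  ∂[1,5,8] = [5,8] − [1,8] + [1,5].
The 30×20 boundary matrix has rank 20 and Smith normal form diag(1,1,1,1,1,1,1,1,1,1,1,1,1,1,1,1,1,1,1,2).

Reading off H_k = ker ∂_k / im ∂_{k+1}:

  H_0: rank C_0 − rank ∂_1 = 10 − 9 = 1, and the invariant factors of ∂_1 are all 1, so H_0 ≅ Z.
  H_1: rank ker ∂_1 − rank ∂_2 = (30 − 9) − 20 = 1, and ∂_2 has invariant factor 2 > 1, so H_1 ≅ Z ⊕ Z/2.
  H_2: rank ker ∂_2 − rank ∂_3 = (20 − 20) − 0 = 0, and there is no ∂_3, so H_2 ≅ 0.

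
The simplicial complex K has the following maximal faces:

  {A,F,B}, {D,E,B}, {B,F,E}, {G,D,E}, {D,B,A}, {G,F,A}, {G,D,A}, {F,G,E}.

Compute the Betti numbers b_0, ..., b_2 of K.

b_0 = 1, b_1 = 0, b_2 = 1.

K has 6 vertices, 12 edges, 8 triangles.
rank ∂_0 = 0, rank ∂_1 = 5 ⇒ b_0 = 6 − 0 − 5 = 1; all invariant factors of ∂_1 are 1 so no torsion. So H_0 = Z.
rank ∂_1 = 5, rank ∂_2 = 7 ⇒ b_1 = 12 − 5 − 7 = 0; all invariant factors of ∂_2 are 1 so no torsion. So H_1 = 0.
rank ∂_2 = 7, rank ∂_3 = 0 ⇒ b_2 = 8 − 7 − 0 = 1. So H_2 = Z.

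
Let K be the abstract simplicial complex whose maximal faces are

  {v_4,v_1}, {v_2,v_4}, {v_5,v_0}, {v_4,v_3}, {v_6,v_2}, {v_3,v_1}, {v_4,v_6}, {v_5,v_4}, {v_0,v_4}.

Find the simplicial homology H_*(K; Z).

We work with the vertex ordering v_0 < v_1 < v_2 < v_3 < v_4 < v_5 < v_6. The simplices of K, each written with vertices in increasing order, are:

  0-simplices (7): [v_0], [v_1], [v_2], [v_3], [v_4], [v_5], [v_6]
  1-simplices (9): [v_0,v_4], [v_0,v_5], [v_1,v_3], [v_1,v_4], [v_2,v_4], [v_2,v_6], [v_3,v_4], [v_4,v_5], [v_4,v_6]

so the chain groups are C_0 ≅ Z^7, C_1 ≅ Z^9.

The boundary map ∂_1: C_1 → C_0 sends each edge [p,q] (with p < q) to q − p.
The resulting 7×9 matrix has rank 6, and its Smith normal form has invariant factors (1,1,1,1,1,1).

Computing H_k = (kernel of ∂_k) / (image of ∂_{k+1}):

  H_0: rank C_0 − rank ∂_1 = 7 − 6 = 1, and the invariant factors of ∂_1 are all 1, so H_0 ≅ Z.
  H_1: rank ker ∂_1 − rank ∂_2 = (9 − 6) − 0 = 3, and there is no ∂_2, so H_1 ≅ Z^3.

As a check, the Euler characteristic is 7 − 9 = -2, which agrees with 1 − 3 = -2.
(K is a triangulation of a wedge of 3 circles.)

H_0 = Z,  H_1 = Z^3.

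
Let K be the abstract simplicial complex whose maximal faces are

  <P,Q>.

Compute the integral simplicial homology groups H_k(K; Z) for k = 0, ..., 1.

H_0 ≅ Z,  H_1 = 0.

We work with the vertex ordering P < Q. The simplices of K, each written with vertices in increasing order, are:

  0-simplices (2): P, Q
  1-simplices (1): PQ

so the chain groups are C_0 ≅ Z^2, C_1 ≅ Z^1.

Boundary ∂_1: C_1 → C_0 sends each edge [p,q] (with p < q) to q − p. For instance
  ∂PQ = Q − P.
The 2×1 boundary matrix has rank 1 and Smith normal form diag(1).

From H_k ≅ ker(∂_k) / im(∂_{k+1}) we obtain:

  H_0: rank C_0 − rank ∂_1 = 2 − 1 = 1, and the invariant factors of ∂_1 are all 1, so H_0 = Z.
  H_1: rank ker ∂_1 − rank ∂_2 = (1 − 1) − 0 = 0, and there is no ∂_2, so H_1 = 0.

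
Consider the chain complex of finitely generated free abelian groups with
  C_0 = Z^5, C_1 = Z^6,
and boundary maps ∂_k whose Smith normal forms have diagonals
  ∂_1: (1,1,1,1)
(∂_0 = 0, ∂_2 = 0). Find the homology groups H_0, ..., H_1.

H_0 ≅ Z,  H_1 ≅ Z^2.

H_0: b_0 = 5 − 0 − 4 = 1; torsion from ∂_1 factors > 1: none. So H_0 ≅ Z.
H_1: b_1 = 6 − 4 − 0 = 2; torsion from ∂_2 factors > 1: none. So H_1 ≅ Z^2.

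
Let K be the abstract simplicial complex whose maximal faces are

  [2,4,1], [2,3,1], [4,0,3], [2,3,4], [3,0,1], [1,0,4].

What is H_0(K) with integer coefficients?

Take the total order 0 < 1 < 2 < 3 < 4 on the vertex set. Then K (dimension 2) consists of the simplices:

  0-simplices (5): [0], [1], [2], [3], [4]
  1-simplices (9): [0,1], [0,3], [0,4], [1,2], [1,3], [1,4], [2,3], [2,4], [3,4]
  2-simplices (6): [0,1,3], [0,1,4], [0,3,4], [1,2,3], [1,2,4], [2,3,4]

so the chain groups are C_0 ≅ Z^5, C_1 ≅ Z^9, C_2 ≅ Z^6.

∂_1: C_1 → C_0 is given by ∂[p,q] = [q] − [p]. For instance
  ∂[0,3] = [3] − [0].
The 5×9 boundary matrix has rank 4 and Smith normal form diag(1,1,1,1).

∂_2: C_2 → C_1 sends each 2-simplex [p,q,r] to [q,r] − [p,r] + [p,q]. For instance
  ∂[2,3,4] = [3,4] − [2,4] + [2,3],
  ∂[0,1,4] = [1,4] − [0,4] + [0,1].
The resulting 9×6 matrix has rank 5, and its Smith normal form has invariant factors (1,1,1,1,1).

Computing H_k = (kernel of ∂_k) / (image of ∂_{k+1}):

  H_0: rank C_0 − rank ∂_1 = 5 − 4 = 1, and the invariant factors of ∂_1 are all 1, so H_0 ≅ Z.

(K is a triangulation of the 2-sphere S^2.)

H_0 = Z.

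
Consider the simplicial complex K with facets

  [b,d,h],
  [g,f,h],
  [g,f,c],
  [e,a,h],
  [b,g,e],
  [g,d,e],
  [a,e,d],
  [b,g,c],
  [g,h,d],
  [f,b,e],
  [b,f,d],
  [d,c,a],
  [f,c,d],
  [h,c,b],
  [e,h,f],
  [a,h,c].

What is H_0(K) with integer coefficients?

Take the total order a < b < c < d < e < f < g < h on the vertex set. Then K (dimension 2) consists of the simplices:

  0-simplices (8): a, b, c, d, e, f, g, h
  1-simplices (24): ac, ad, ae, ah, bc, bd, be, bf, bg, bh, cd, cf, cg, ch, de, df, dg, dh, ef, eg, eh, fg, fh, gh
  2-simplices (16): acd, ach, ade, aeh, bcg, bch, bdf, bdh, bef, beg, cdf, cfg, deg, dgh, efh, fgh

so the chain groups are C_0 ≅ Z^8, C_1 ≅ Z^24, C_2 ≅ Z^16.

The boundary map ∂_1: C_1 → C_0 sends each edge [p,q] (with p < q) to q − p. For instance
  ∂bc = c − b.
The resulting 8×24 matrix has rank 7, and its Smith normal form has invariant factors (1,1,1,1,1,1,1).

The boundary map ∂_2: C_2 → C_1 acts by ∂[p,q,r] = [q,r] − [p,r] + [p,q]. For instance
  ∂efh = fh − eh + ef,
  ∂dgh = gh − dh + dg.
The resulting 24×16 matrix has rank 15, and its Smith normal form has invariant factors (1,1,1,1,1,1,1,1,1,1,1,1,1,1,1).

From H_k ≅ ker(∂_k) / im(∂_{k+1}) we obtain:

  H_0: rank C_0 − rank ∂_1 = 8 − 7 = 1, and the invariant factors of ∂_1 are all 1, so H_0 = Z.

H_0 ≅ Z.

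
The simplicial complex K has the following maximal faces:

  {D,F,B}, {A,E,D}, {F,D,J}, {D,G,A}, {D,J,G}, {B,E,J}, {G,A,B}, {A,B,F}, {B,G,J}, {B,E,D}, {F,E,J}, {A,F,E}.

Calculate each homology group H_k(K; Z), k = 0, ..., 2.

Order the vertices as A < B < D < E < F < G < J. Listing each simplex with vertices in this order, K has dimension 2 with simplices:

  0-simplices (7): A, B, D, E, F, G, J
  1-simplices (18): AB, AD, AE, AF, AG, BD, BE, BF, BG, BJ, DE, DF, DG, DJ, EF, EJ, FJ, GJ
  2-simplices (12): ABF, ABG, ADE, ADG, AEF, BDE, BDF, BEJ, BGJ, DFJ, DGJ, EFJ

so the chain groups are C_0 ≅ Z^7, C_1 ≅ Z^18, C_2 ≅ Z^12.

Boundary ∂_1: C_1 → C_0 is given by ∂[p,q] = [q] − [p].
The 7×18 boundary matrix has rank 6 and Smith normal form diag(1,1,1,1,1,1).

∂_2: C_2 → C_1 sends each 2-simplex [p,q,r] to [q,r] − [p,r] + [p,q]. For instance
  ∂BDE = DE − BE + BD,
  ∂EFJ = FJ − EJ + EF.
The resulting 18×12 matrix has rank 12, and its Smith normal form has invariant factors (1,1,1,1,1,1,1,1,1,1,1,2).

Computing H_k = (kernel of ∂_k) / (image of ∂_{k+1}):

  H_0: rank C_0 − rank ∂_1 = 7 − 6 = 1, and the invariant factors of ∂_1 are all 1, so H_0 ≅ Z.
  H_1: rank ker ∂_1 − rank ∂_2 = (18 − 6) − 12 = 0, and ∂_2 has invariant factor 2 > 1, so H_1 ≅ Z/2.
  H_2: rank ker ∂_2 − rank ∂_3 = (12 − 12) − 0 = 0, and there is no ∂_3, so H_2 ≅ 0.

As a check, the Euler characteristic is 7 − 18 + 12 = 1, which agrees with 1 − 0 + 0 = 1.
(K is a triangulation of the real projective plane RP^2.)

H_0 ≅ Z,  H_1 ≅ Z/2,  H_2 = 0.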